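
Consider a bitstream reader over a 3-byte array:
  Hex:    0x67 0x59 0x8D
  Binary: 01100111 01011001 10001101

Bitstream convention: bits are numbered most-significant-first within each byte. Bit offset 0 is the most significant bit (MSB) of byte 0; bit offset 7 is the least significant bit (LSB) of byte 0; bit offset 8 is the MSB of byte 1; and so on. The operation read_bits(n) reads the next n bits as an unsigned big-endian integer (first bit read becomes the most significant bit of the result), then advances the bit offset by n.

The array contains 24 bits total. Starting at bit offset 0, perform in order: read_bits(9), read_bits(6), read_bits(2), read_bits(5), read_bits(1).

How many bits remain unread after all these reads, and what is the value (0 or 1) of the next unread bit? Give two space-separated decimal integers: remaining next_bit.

Answer: 1 1

Derivation:
Read 1: bits[0:9] width=9 -> value=206 (bin 011001110); offset now 9 = byte 1 bit 1; 15 bits remain
Read 2: bits[9:15] width=6 -> value=44 (bin 101100); offset now 15 = byte 1 bit 7; 9 bits remain
Read 3: bits[15:17] width=2 -> value=3 (bin 11); offset now 17 = byte 2 bit 1; 7 bits remain
Read 4: bits[17:22] width=5 -> value=3 (bin 00011); offset now 22 = byte 2 bit 6; 2 bits remain
Read 5: bits[22:23] width=1 -> value=0 (bin 0); offset now 23 = byte 2 bit 7; 1 bits remain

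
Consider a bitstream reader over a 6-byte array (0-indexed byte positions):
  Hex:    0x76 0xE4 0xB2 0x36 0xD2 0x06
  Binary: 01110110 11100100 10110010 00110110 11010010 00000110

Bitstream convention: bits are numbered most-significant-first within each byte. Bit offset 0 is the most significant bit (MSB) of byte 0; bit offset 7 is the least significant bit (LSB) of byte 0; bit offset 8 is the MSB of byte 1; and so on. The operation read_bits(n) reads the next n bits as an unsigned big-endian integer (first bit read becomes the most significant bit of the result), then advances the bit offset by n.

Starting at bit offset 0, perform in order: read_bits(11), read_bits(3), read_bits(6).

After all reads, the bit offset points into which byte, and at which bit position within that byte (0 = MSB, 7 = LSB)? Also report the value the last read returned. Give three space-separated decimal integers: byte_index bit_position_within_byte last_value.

Read 1: bits[0:11] width=11 -> value=951 (bin 01110110111); offset now 11 = byte 1 bit 3; 37 bits remain
Read 2: bits[11:14] width=3 -> value=1 (bin 001); offset now 14 = byte 1 bit 6; 34 bits remain
Read 3: bits[14:20] width=6 -> value=11 (bin 001011); offset now 20 = byte 2 bit 4; 28 bits remain

Answer: 2 4 11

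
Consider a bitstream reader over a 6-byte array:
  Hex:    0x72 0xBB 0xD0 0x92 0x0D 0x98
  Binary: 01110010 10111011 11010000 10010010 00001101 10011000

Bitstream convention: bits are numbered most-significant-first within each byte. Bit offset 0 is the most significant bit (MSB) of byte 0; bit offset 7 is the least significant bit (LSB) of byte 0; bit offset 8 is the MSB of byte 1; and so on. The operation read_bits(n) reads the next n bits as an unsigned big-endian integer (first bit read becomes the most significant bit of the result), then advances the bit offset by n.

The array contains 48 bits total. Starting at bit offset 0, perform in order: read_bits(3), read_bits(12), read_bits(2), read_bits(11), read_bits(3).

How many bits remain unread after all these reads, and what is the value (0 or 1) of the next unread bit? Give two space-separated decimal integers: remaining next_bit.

Read 1: bits[0:3] width=3 -> value=3 (bin 011); offset now 3 = byte 0 bit 3; 45 bits remain
Read 2: bits[3:15] width=12 -> value=2397 (bin 100101011101); offset now 15 = byte 1 bit 7; 33 bits remain
Read 3: bits[15:17] width=2 -> value=3 (bin 11); offset now 17 = byte 2 bit 1; 31 bits remain
Read 4: bits[17:28] width=11 -> value=1289 (bin 10100001001); offset now 28 = byte 3 bit 4; 20 bits remain
Read 5: bits[28:31] width=3 -> value=1 (bin 001); offset now 31 = byte 3 bit 7; 17 bits remain

Answer: 17 0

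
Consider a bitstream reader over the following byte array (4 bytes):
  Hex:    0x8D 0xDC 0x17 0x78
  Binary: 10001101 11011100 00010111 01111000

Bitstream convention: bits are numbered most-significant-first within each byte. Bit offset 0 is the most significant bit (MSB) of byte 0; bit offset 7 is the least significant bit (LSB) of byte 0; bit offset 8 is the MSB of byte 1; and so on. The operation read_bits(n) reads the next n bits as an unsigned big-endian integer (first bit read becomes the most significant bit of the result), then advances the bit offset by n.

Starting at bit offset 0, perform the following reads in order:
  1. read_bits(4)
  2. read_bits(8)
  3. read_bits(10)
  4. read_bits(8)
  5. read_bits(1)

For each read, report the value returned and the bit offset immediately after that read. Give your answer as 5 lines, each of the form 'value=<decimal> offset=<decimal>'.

Answer: value=8 offset=4
value=221 offset=12
value=773 offset=22
value=222 offset=30
value=0 offset=31

Derivation:
Read 1: bits[0:4] width=4 -> value=8 (bin 1000); offset now 4 = byte 0 bit 4; 28 bits remain
Read 2: bits[4:12] width=8 -> value=221 (bin 11011101); offset now 12 = byte 1 bit 4; 20 bits remain
Read 3: bits[12:22] width=10 -> value=773 (bin 1100000101); offset now 22 = byte 2 bit 6; 10 bits remain
Read 4: bits[22:30] width=8 -> value=222 (bin 11011110); offset now 30 = byte 3 bit 6; 2 bits remain
Read 5: bits[30:31] width=1 -> value=0 (bin 0); offset now 31 = byte 3 bit 7; 1 bits remain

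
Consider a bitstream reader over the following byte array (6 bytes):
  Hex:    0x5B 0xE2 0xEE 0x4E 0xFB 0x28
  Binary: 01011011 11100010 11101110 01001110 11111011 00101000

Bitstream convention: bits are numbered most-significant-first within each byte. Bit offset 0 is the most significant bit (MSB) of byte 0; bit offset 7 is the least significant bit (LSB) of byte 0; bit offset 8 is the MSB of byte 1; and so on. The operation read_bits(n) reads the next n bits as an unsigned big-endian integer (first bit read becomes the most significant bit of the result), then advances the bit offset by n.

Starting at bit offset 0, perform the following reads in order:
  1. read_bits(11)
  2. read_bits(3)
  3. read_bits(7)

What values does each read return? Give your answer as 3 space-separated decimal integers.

Answer: 735 0 93

Derivation:
Read 1: bits[0:11] width=11 -> value=735 (bin 01011011111); offset now 11 = byte 1 bit 3; 37 bits remain
Read 2: bits[11:14] width=3 -> value=0 (bin 000); offset now 14 = byte 1 bit 6; 34 bits remain
Read 3: bits[14:21] width=7 -> value=93 (bin 1011101); offset now 21 = byte 2 bit 5; 27 bits remain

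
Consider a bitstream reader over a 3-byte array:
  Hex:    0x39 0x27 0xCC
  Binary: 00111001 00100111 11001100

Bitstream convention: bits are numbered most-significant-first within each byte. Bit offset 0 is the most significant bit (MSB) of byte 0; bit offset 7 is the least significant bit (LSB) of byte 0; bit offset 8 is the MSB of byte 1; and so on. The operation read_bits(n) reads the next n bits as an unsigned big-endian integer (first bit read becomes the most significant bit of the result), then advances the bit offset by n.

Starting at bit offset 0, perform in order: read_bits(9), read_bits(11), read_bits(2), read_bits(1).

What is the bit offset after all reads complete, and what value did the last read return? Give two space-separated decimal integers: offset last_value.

Answer: 23 0

Derivation:
Read 1: bits[0:9] width=9 -> value=114 (bin 001110010); offset now 9 = byte 1 bit 1; 15 bits remain
Read 2: bits[9:20] width=11 -> value=636 (bin 01001111100); offset now 20 = byte 2 bit 4; 4 bits remain
Read 3: bits[20:22] width=2 -> value=3 (bin 11); offset now 22 = byte 2 bit 6; 2 bits remain
Read 4: bits[22:23] width=1 -> value=0 (bin 0); offset now 23 = byte 2 bit 7; 1 bits remain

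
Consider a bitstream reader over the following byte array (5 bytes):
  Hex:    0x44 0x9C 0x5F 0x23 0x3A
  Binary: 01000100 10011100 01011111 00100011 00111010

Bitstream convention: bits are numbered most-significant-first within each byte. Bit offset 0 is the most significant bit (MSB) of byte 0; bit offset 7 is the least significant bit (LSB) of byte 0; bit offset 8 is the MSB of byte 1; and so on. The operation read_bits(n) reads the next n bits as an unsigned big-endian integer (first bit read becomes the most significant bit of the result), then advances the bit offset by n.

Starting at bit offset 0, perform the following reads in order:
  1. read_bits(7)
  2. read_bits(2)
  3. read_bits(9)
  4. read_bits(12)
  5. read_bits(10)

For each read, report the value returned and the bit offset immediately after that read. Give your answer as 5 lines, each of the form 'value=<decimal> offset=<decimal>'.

Read 1: bits[0:7] width=7 -> value=34 (bin 0100010); offset now 7 = byte 0 bit 7; 33 bits remain
Read 2: bits[7:9] width=2 -> value=1 (bin 01); offset now 9 = byte 1 bit 1; 31 bits remain
Read 3: bits[9:18] width=9 -> value=113 (bin 001110001); offset now 18 = byte 2 bit 2; 22 bits remain
Read 4: bits[18:30] width=12 -> value=1992 (bin 011111001000); offset now 30 = byte 3 bit 6; 10 bits remain
Read 5: bits[30:40] width=10 -> value=826 (bin 1100111010); offset now 40 = byte 5 bit 0; 0 bits remain

Answer: value=34 offset=7
value=1 offset=9
value=113 offset=18
value=1992 offset=30
value=826 offset=40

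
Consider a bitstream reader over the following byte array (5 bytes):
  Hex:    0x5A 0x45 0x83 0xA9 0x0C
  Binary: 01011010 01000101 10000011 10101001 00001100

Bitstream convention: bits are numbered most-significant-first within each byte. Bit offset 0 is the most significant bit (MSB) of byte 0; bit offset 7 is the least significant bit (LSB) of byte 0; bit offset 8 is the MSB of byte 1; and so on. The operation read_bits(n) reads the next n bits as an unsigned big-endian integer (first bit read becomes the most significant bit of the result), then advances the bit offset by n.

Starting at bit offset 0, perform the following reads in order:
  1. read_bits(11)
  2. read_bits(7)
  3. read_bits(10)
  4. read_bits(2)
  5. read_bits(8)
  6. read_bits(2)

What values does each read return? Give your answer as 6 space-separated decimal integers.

Answer: 722 22 58 2 67 0

Derivation:
Read 1: bits[0:11] width=11 -> value=722 (bin 01011010010); offset now 11 = byte 1 bit 3; 29 bits remain
Read 2: bits[11:18] width=7 -> value=22 (bin 0010110); offset now 18 = byte 2 bit 2; 22 bits remain
Read 3: bits[18:28] width=10 -> value=58 (bin 0000111010); offset now 28 = byte 3 bit 4; 12 bits remain
Read 4: bits[28:30] width=2 -> value=2 (bin 10); offset now 30 = byte 3 bit 6; 10 bits remain
Read 5: bits[30:38] width=8 -> value=67 (bin 01000011); offset now 38 = byte 4 bit 6; 2 bits remain
Read 6: bits[38:40] width=2 -> value=0 (bin 00); offset now 40 = byte 5 bit 0; 0 bits remain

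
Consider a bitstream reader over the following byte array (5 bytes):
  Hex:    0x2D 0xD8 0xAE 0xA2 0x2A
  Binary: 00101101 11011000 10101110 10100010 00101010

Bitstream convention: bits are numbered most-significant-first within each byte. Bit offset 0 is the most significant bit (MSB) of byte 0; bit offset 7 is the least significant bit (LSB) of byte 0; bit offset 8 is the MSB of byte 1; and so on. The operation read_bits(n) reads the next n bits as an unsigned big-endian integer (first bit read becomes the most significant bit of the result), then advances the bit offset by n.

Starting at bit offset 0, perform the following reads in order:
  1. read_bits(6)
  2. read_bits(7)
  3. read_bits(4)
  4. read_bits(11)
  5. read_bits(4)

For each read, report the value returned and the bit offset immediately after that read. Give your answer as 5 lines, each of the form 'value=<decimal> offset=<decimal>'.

Read 1: bits[0:6] width=6 -> value=11 (bin 001011); offset now 6 = byte 0 bit 6; 34 bits remain
Read 2: bits[6:13] width=7 -> value=59 (bin 0111011); offset now 13 = byte 1 bit 5; 27 bits remain
Read 3: bits[13:17] width=4 -> value=1 (bin 0001); offset now 17 = byte 2 bit 1; 23 bits remain
Read 4: bits[17:28] width=11 -> value=746 (bin 01011101010); offset now 28 = byte 3 bit 4; 12 bits remain
Read 5: bits[28:32] width=4 -> value=2 (bin 0010); offset now 32 = byte 4 bit 0; 8 bits remain

Answer: value=11 offset=6
value=59 offset=13
value=1 offset=17
value=746 offset=28
value=2 offset=32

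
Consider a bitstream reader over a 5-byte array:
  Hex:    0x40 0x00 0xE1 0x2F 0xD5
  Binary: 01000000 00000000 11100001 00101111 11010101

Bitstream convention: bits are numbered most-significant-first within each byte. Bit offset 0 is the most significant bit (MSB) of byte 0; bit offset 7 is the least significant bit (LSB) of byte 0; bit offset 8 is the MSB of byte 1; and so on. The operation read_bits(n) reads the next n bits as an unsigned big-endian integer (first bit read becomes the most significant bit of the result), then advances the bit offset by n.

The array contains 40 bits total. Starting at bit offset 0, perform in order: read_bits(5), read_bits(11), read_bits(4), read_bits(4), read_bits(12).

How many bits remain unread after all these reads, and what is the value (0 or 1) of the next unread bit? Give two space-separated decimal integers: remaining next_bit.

Answer: 4 0

Derivation:
Read 1: bits[0:5] width=5 -> value=8 (bin 01000); offset now 5 = byte 0 bit 5; 35 bits remain
Read 2: bits[5:16] width=11 -> value=0 (bin 00000000000); offset now 16 = byte 2 bit 0; 24 bits remain
Read 3: bits[16:20] width=4 -> value=14 (bin 1110); offset now 20 = byte 2 bit 4; 20 bits remain
Read 4: bits[20:24] width=4 -> value=1 (bin 0001); offset now 24 = byte 3 bit 0; 16 bits remain
Read 5: bits[24:36] width=12 -> value=765 (bin 001011111101); offset now 36 = byte 4 bit 4; 4 bits remain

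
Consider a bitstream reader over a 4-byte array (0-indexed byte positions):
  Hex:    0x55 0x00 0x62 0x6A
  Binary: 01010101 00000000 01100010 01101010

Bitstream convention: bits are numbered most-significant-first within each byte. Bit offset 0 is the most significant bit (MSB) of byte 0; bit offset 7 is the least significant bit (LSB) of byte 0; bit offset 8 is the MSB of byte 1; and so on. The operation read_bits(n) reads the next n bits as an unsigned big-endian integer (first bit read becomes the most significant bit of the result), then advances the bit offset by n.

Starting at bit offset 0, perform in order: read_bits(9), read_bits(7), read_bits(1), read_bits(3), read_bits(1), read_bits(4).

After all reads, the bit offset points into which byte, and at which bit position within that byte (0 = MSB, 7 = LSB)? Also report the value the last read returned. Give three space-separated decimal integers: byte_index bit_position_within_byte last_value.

Answer: 3 1 4

Derivation:
Read 1: bits[0:9] width=9 -> value=170 (bin 010101010); offset now 9 = byte 1 bit 1; 23 bits remain
Read 2: bits[9:16] width=7 -> value=0 (bin 0000000); offset now 16 = byte 2 bit 0; 16 bits remain
Read 3: bits[16:17] width=1 -> value=0 (bin 0); offset now 17 = byte 2 bit 1; 15 bits remain
Read 4: bits[17:20] width=3 -> value=6 (bin 110); offset now 20 = byte 2 bit 4; 12 bits remain
Read 5: bits[20:21] width=1 -> value=0 (bin 0); offset now 21 = byte 2 bit 5; 11 bits remain
Read 6: bits[21:25] width=4 -> value=4 (bin 0100); offset now 25 = byte 3 bit 1; 7 bits remain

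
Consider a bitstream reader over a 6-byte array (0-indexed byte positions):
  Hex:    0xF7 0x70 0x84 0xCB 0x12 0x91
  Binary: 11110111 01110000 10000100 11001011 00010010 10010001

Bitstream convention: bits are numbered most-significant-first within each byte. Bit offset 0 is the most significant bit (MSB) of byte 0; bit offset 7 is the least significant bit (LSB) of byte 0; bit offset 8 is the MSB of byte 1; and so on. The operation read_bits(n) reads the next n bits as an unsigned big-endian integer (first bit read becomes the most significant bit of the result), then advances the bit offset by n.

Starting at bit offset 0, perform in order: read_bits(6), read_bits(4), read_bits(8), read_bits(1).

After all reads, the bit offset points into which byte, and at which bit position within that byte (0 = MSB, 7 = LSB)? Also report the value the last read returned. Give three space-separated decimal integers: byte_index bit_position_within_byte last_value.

Read 1: bits[0:6] width=6 -> value=61 (bin 111101); offset now 6 = byte 0 bit 6; 42 bits remain
Read 2: bits[6:10] width=4 -> value=13 (bin 1101); offset now 10 = byte 1 bit 2; 38 bits remain
Read 3: bits[10:18] width=8 -> value=194 (bin 11000010); offset now 18 = byte 2 bit 2; 30 bits remain
Read 4: bits[18:19] width=1 -> value=0 (bin 0); offset now 19 = byte 2 bit 3; 29 bits remain

Answer: 2 3 0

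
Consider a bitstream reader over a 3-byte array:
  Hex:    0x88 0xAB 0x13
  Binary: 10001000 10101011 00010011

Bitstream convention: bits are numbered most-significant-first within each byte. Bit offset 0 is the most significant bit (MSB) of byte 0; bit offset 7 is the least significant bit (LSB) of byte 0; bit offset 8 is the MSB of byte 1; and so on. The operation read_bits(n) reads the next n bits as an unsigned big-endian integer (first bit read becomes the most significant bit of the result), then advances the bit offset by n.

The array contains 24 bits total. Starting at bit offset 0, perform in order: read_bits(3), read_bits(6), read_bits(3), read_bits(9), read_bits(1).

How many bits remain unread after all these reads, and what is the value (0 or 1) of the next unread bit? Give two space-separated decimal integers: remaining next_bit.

Read 1: bits[0:3] width=3 -> value=4 (bin 100); offset now 3 = byte 0 bit 3; 21 bits remain
Read 2: bits[3:9] width=6 -> value=17 (bin 010001); offset now 9 = byte 1 bit 1; 15 bits remain
Read 3: bits[9:12] width=3 -> value=2 (bin 010); offset now 12 = byte 1 bit 4; 12 bits remain
Read 4: bits[12:21] width=9 -> value=354 (bin 101100010); offset now 21 = byte 2 bit 5; 3 bits remain
Read 5: bits[21:22] width=1 -> value=0 (bin 0); offset now 22 = byte 2 bit 6; 2 bits remain

Answer: 2 1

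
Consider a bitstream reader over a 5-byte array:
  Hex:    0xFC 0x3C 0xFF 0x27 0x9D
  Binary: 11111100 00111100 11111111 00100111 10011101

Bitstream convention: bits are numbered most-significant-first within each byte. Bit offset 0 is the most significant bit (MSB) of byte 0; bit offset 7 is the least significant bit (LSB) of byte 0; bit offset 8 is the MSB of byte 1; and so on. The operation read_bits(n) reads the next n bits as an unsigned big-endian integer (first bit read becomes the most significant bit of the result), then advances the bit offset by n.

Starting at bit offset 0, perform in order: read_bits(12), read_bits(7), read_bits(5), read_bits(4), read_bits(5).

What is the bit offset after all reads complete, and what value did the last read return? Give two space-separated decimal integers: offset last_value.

Answer: 33 15

Derivation:
Read 1: bits[0:12] width=12 -> value=4035 (bin 111111000011); offset now 12 = byte 1 bit 4; 28 bits remain
Read 2: bits[12:19] width=7 -> value=103 (bin 1100111); offset now 19 = byte 2 bit 3; 21 bits remain
Read 3: bits[19:24] width=5 -> value=31 (bin 11111); offset now 24 = byte 3 bit 0; 16 bits remain
Read 4: bits[24:28] width=4 -> value=2 (bin 0010); offset now 28 = byte 3 bit 4; 12 bits remain
Read 5: bits[28:33] width=5 -> value=15 (bin 01111); offset now 33 = byte 4 bit 1; 7 bits remain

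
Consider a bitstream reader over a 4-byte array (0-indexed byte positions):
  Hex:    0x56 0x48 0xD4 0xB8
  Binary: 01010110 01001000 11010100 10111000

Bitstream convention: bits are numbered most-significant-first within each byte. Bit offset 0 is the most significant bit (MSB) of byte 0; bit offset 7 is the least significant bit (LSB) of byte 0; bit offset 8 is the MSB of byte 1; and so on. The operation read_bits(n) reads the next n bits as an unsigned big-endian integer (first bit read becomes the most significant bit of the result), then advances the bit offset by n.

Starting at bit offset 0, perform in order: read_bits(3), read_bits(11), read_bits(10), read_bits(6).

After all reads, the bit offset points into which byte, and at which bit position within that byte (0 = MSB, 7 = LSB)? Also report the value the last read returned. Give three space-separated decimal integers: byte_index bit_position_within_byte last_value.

Read 1: bits[0:3] width=3 -> value=2 (bin 010); offset now 3 = byte 0 bit 3; 29 bits remain
Read 2: bits[3:14] width=11 -> value=1426 (bin 10110010010); offset now 14 = byte 1 bit 6; 18 bits remain
Read 3: bits[14:24] width=10 -> value=212 (bin 0011010100); offset now 24 = byte 3 bit 0; 8 bits remain
Read 4: bits[24:30] width=6 -> value=46 (bin 101110); offset now 30 = byte 3 bit 6; 2 bits remain

Answer: 3 6 46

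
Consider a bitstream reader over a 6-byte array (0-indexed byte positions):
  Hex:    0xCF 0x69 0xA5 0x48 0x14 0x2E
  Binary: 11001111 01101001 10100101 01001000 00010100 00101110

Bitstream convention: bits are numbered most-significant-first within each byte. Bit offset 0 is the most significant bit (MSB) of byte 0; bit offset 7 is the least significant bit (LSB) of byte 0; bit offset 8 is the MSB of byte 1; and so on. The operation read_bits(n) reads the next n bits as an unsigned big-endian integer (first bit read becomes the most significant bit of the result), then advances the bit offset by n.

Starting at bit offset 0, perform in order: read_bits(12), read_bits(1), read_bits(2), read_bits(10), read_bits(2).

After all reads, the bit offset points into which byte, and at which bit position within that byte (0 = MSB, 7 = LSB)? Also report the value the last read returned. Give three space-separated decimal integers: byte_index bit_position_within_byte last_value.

Read 1: bits[0:12] width=12 -> value=3318 (bin 110011110110); offset now 12 = byte 1 bit 4; 36 bits remain
Read 2: bits[12:13] width=1 -> value=1 (bin 1); offset now 13 = byte 1 bit 5; 35 bits remain
Read 3: bits[13:15] width=2 -> value=0 (bin 00); offset now 15 = byte 1 bit 7; 33 bits remain
Read 4: bits[15:25] width=10 -> value=842 (bin 1101001010); offset now 25 = byte 3 bit 1; 23 bits remain
Read 5: bits[25:27] width=2 -> value=2 (bin 10); offset now 27 = byte 3 bit 3; 21 bits remain

Answer: 3 3 2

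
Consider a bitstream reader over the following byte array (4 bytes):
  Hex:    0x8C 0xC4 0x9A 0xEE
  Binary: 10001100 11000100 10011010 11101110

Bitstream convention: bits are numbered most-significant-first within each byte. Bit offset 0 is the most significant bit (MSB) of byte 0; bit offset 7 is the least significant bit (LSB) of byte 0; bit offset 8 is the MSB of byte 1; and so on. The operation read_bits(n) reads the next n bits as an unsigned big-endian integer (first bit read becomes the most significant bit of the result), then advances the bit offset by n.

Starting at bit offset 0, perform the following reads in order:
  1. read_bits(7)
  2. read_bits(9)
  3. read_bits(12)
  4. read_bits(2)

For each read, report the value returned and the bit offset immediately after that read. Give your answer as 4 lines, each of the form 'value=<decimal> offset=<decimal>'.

Answer: value=70 offset=7
value=196 offset=16
value=2478 offset=28
value=3 offset=30

Derivation:
Read 1: bits[0:7] width=7 -> value=70 (bin 1000110); offset now 7 = byte 0 bit 7; 25 bits remain
Read 2: bits[7:16] width=9 -> value=196 (bin 011000100); offset now 16 = byte 2 bit 0; 16 bits remain
Read 3: bits[16:28] width=12 -> value=2478 (bin 100110101110); offset now 28 = byte 3 bit 4; 4 bits remain
Read 4: bits[28:30] width=2 -> value=3 (bin 11); offset now 30 = byte 3 bit 6; 2 bits remain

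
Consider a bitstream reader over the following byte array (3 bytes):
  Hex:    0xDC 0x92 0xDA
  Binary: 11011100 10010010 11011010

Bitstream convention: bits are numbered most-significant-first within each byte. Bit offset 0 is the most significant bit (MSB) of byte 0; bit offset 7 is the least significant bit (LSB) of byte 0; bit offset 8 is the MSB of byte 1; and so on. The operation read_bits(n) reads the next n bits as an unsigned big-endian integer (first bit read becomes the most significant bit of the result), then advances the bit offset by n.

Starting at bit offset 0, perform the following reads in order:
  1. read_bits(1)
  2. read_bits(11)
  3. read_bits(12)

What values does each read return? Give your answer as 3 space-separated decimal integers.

Answer: 1 1481 730

Derivation:
Read 1: bits[0:1] width=1 -> value=1 (bin 1); offset now 1 = byte 0 bit 1; 23 bits remain
Read 2: bits[1:12] width=11 -> value=1481 (bin 10111001001); offset now 12 = byte 1 bit 4; 12 bits remain
Read 3: bits[12:24] width=12 -> value=730 (bin 001011011010); offset now 24 = byte 3 bit 0; 0 bits remain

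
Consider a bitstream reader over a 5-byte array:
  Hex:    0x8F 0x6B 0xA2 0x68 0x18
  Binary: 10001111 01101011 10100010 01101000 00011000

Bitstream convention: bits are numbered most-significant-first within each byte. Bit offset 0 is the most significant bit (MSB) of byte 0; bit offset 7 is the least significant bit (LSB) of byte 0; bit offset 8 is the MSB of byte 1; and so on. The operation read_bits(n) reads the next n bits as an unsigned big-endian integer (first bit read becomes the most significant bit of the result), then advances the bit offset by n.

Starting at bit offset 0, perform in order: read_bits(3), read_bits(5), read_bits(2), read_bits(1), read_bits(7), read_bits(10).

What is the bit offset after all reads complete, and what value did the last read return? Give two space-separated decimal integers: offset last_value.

Answer: 28 550

Derivation:
Read 1: bits[0:3] width=3 -> value=4 (bin 100); offset now 3 = byte 0 bit 3; 37 bits remain
Read 2: bits[3:8] width=5 -> value=15 (bin 01111); offset now 8 = byte 1 bit 0; 32 bits remain
Read 3: bits[8:10] width=2 -> value=1 (bin 01); offset now 10 = byte 1 bit 2; 30 bits remain
Read 4: bits[10:11] width=1 -> value=1 (bin 1); offset now 11 = byte 1 bit 3; 29 bits remain
Read 5: bits[11:18] width=7 -> value=46 (bin 0101110); offset now 18 = byte 2 bit 2; 22 bits remain
Read 6: bits[18:28] width=10 -> value=550 (bin 1000100110); offset now 28 = byte 3 bit 4; 12 bits remain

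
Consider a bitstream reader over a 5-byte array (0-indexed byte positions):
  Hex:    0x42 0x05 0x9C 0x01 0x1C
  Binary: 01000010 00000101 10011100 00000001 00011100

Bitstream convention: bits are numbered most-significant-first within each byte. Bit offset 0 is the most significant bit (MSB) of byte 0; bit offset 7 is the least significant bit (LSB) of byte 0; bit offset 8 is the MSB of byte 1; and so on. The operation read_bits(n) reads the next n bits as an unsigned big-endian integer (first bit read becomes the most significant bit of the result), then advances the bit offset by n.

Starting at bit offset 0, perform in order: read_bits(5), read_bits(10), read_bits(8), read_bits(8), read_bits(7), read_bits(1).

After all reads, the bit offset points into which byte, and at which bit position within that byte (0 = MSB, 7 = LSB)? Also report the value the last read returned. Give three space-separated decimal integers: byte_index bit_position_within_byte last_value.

Answer: 4 7 0

Derivation:
Read 1: bits[0:5] width=5 -> value=8 (bin 01000); offset now 5 = byte 0 bit 5; 35 bits remain
Read 2: bits[5:15] width=10 -> value=258 (bin 0100000010); offset now 15 = byte 1 bit 7; 25 bits remain
Read 3: bits[15:23] width=8 -> value=206 (bin 11001110); offset now 23 = byte 2 bit 7; 17 bits remain
Read 4: bits[23:31] width=8 -> value=0 (bin 00000000); offset now 31 = byte 3 bit 7; 9 bits remain
Read 5: bits[31:38] width=7 -> value=71 (bin 1000111); offset now 38 = byte 4 bit 6; 2 bits remain
Read 6: bits[38:39] width=1 -> value=0 (bin 0); offset now 39 = byte 4 bit 7; 1 bits remain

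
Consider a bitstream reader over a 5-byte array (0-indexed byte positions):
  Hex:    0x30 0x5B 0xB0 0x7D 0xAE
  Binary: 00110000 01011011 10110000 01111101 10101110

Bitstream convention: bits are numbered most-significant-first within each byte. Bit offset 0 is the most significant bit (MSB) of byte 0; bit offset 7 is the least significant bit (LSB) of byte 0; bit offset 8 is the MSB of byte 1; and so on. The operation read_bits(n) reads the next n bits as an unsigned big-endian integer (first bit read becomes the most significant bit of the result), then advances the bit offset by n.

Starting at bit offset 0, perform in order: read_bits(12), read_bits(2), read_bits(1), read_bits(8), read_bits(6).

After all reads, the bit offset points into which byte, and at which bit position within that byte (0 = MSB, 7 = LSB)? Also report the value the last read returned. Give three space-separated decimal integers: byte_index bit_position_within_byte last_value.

Answer: 3 5 15

Derivation:
Read 1: bits[0:12] width=12 -> value=773 (bin 001100000101); offset now 12 = byte 1 bit 4; 28 bits remain
Read 2: bits[12:14] width=2 -> value=2 (bin 10); offset now 14 = byte 1 bit 6; 26 bits remain
Read 3: bits[14:15] width=1 -> value=1 (bin 1); offset now 15 = byte 1 bit 7; 25 bits remain
Read 4: bits[15:23] width=8 -> value=216 (bin 11011000); offset now 23 = byte 2 bit 7; 17 bits remain
Read 5: bits[23:29] width=6 -> value=15 (bin 001111); offset now 29 = byte 3 bit 5; 11 bits remain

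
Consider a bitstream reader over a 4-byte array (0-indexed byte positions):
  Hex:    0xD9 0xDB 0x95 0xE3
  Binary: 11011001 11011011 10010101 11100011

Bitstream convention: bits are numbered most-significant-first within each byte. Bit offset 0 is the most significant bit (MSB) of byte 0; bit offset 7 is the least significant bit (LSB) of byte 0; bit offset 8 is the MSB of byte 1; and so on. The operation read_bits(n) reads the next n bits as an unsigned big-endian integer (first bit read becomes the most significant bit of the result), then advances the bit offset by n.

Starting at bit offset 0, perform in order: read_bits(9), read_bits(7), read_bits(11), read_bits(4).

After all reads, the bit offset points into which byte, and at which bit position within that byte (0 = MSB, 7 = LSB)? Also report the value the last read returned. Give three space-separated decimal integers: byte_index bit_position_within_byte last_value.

Read 1: bits[0:9] width=9 -> value=435 (bin 110110011); offset now 9 = byte 1 bit 1; 23 bits remain
Read 2: bits[9:16] width=7 -> value=91 (bin 1011011); offset now 16 = byte 2 bit 0; 16 bits remain
Read 3: bits[16:27] width=11 -> value=1199 (bin 10010101111); offset now 27 = byte 3 bit 3; 5 bits remain
Read 4: bits[27:31] width=4 -> value=1 (bin 0001); offset now 31 = byte 3 bit 7; 1 bits remain

Answer: 3 7 1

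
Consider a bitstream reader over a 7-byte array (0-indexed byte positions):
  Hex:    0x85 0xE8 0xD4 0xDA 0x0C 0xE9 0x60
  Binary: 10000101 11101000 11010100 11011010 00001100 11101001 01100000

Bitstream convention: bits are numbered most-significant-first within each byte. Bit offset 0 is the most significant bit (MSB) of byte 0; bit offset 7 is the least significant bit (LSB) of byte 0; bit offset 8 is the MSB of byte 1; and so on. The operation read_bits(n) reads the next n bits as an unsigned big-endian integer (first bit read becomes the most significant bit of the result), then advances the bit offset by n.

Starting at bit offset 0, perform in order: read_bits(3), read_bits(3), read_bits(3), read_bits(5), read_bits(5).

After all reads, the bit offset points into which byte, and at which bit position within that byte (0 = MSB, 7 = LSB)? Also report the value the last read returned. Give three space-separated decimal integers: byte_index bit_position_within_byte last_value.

Answer: 2 3 6

Derivation:
Read 1: bits[0:3] width=3 -> value=4 (bin 100); offset now 3 = byte 0 bit 3; 53 bits remain
Read 2: bits[3:6] width=3 -> value=1 (bin 001); offset now 6 = byte 0 bit 6; 50 bits remain
Read 3: bits[6:9] width=3 -> value=3 (bin 011); offset now 9 = byte 1 bit 1; 47 bits remain
Read 4: bits[9:14] width=5 -> value=26 (bin 11010); offset now 14 = byte 1 bit 6; 42 bits remain
Read 5: bits[14:19] width=5 -> value=6 (bin 00110); offset now 19 = byte 2 bit 3; 37 bits remain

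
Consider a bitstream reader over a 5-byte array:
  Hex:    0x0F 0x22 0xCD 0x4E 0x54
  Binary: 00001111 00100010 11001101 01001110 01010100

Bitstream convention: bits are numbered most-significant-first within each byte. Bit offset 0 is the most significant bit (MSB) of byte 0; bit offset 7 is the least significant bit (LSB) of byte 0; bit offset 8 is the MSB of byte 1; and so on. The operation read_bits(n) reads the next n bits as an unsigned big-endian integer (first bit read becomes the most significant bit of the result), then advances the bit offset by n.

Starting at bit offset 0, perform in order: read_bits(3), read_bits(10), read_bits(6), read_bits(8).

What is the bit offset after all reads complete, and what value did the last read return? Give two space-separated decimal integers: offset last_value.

Read 1: bits[0:3] width=3 -> value=0 (bin 000); offset now 3 = byte 0 bit 3; 37 bits remain
Read 2: bits[3:13] width=10 -> value=484 (bin 0111100100); offset now 13 = byte 1 bit 5; 27 bits remain
Read 3: bits[13:19] width=6 -> value=22 (bin 010110); offset now 19 = byte 2 bit 3; 21 bits remain
Read 4: bits[19:27] width=8 -> value=106 (bin 01101010); offset now 27 = byte 3 bit 3; 13 bits remain

Answer: 27 106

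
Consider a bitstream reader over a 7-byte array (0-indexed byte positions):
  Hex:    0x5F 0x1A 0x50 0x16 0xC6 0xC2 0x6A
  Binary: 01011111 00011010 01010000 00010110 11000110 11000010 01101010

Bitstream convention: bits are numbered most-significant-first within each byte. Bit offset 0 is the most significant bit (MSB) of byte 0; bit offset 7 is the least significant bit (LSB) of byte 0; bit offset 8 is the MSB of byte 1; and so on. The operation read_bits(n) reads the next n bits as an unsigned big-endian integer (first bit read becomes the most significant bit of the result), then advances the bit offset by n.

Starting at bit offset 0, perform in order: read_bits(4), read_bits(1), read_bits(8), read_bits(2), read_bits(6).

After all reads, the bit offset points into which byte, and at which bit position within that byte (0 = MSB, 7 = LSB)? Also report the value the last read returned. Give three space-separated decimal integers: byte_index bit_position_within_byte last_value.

Read 1: bits[0:4] width=4 -> value=5 (bin 0101); offset now 4 = byte 0 bit 4; 52 bits remain
Read 2: bits[4:5] width=1 -> value=1 (bin 1); offset now 5 = byte 0 bit 5; 51 bits remain
Read 3: bits[5:13] width=8 -> value=227 (bin 11100011); offset now 13 = byte 1 bit 5; 43 bits remain
Read 4: bits[13:15] width=2 -> value=1 (bin 01); offset now 15 = byte 1 bit 7; 41 bits remain
Read 5: bits[15:21] width=6 -> value=10 (bin 001010); offset now 21 = byte 2 bit 5; 35 bits remain

Answer: 2 5 10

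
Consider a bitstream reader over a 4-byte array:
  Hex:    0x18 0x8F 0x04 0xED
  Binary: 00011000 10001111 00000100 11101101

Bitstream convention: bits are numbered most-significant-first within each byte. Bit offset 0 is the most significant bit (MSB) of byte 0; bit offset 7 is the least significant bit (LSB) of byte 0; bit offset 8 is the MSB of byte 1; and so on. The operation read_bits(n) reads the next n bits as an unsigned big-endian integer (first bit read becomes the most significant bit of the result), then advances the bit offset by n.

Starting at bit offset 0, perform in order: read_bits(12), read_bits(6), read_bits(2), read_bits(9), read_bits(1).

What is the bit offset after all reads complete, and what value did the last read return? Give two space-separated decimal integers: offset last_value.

Answer: 30 1

Derivation:
Read 1: bits[0:12] width=12 -> value=392 (bin 000110001000); offset now 12 = byte 1 bit 4; 20 bits remain
Read 2: bits[12:18] width=6 -> value=60 (bin 111100); offset now 18 = byte 2 bit 2; 14 bits remain
Read 3: bits[18:20] width=2 -> value=0 (bin 00); offset now 20 = byte 2 bit 4; 12 bits remain
Read 4: bits[20:29] width=9 -> value=157 (bin 010011101); offset now 29 = byte 3 bit 5; 3 bits remain
Read 5: bits[29:30] width=1 -> value=1 (bin 1); offset now 30 = byte 3 bit 6; 2 bits remain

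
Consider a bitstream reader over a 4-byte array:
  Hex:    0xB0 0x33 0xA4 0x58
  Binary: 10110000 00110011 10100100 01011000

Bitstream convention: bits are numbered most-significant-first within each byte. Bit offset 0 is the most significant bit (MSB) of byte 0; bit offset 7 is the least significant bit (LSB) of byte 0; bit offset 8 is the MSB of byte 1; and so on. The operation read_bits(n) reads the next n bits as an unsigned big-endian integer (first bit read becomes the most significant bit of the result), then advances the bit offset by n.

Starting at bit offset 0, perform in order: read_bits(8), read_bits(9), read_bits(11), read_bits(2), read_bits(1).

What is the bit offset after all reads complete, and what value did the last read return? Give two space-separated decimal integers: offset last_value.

Read 1: bits[0:8] width=8 -> value=176 (bin 10110000); offset now 8 = byte 1 bit 0; 24 bits remain
Read 2: bits[8:17] width=9 -> value=103 (bin 001100111); offset now 17 = byte 2 bit 1; 15 bits remain
Read 3: bits[17:28] width=11 -> value=581 (bin 01001000101); offset now 28 = byte 3 bit 4; 4 bits remain
Read 4: bits[28:30] width=2 -> value=2 (bin 10); offset now 30 = byte 3 bit 6; 2 bits remain
Read 5: bits[30:31] width=1 -> value=0 (bin 0); offset now 31 = byte 3 bit 7; 1 bits remain

Answer: 31 0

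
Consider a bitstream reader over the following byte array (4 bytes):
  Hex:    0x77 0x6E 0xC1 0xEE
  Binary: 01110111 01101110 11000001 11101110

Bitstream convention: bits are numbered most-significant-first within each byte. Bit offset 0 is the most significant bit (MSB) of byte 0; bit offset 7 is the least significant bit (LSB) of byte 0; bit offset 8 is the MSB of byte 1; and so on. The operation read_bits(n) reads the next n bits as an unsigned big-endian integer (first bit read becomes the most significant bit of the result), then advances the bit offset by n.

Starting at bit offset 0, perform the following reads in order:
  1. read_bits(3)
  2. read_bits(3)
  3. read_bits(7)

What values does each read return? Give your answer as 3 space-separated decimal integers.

Answer: 3 5 109

Derivation:
Read 1: bits[0:3] width=3 -> value=3 (bin 011); offset now 3 = byte 0 bit 3; 29 bits remain
Read 2: bits[3:6] width=3 -> value=5 (bin 101); offset now 6 = byte 0 bit 6; 26 bits remain
Read 3: bits[6:13] width=7 -> value=109 (bin 1101101); offset now 13 = byte 1 bit 5; 19 bits remain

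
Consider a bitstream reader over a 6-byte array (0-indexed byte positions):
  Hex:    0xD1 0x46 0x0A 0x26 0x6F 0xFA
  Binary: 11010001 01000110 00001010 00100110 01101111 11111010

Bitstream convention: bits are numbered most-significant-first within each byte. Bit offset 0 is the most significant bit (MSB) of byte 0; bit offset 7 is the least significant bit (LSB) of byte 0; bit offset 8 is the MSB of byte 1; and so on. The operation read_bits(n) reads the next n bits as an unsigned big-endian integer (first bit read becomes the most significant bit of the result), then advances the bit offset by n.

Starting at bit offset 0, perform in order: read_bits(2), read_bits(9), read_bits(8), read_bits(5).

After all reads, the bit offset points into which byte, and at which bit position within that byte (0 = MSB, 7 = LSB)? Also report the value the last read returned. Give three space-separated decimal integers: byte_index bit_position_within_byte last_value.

Answer: 3 0 10

Derivation:
Read 1: bits[0:2] width=2 -> value=3 (bin 11); offset now 2 = byte 0 bit 2; 46 bits remain
Read 2: bits[2:11] width=9 -> value=138 (bin 010001010); offset now 11 = byte 1 bit 3; 37 bits remain
Read 3: bits[11:19] width=8 -> value=48 (bin 00110000); offset now 19 = byte 2 bit 3; 29 bits remain
Read 4: bits[19:24] width=5 -> value=10 (bin 01010); offset now 24 = byte 3 bit 0; 24 bits remain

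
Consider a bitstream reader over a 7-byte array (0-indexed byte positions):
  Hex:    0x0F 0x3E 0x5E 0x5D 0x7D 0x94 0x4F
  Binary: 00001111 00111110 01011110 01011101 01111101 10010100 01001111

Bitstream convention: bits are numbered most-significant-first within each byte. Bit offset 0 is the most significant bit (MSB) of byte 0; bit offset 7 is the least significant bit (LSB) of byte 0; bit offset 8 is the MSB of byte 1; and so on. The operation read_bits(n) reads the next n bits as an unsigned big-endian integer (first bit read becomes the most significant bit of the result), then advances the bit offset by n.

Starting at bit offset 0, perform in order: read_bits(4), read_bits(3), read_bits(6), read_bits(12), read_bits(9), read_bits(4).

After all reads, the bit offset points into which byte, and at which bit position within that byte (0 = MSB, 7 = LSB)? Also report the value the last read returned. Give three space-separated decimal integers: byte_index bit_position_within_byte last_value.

Read 1: bits[0:4] width=4 -> value=0 (bin 0000); offset now 4 = byte 0 bit 4; 52 bits remain
Read 2: bits[4:7] width=3 -> value=7 (bin 111); offset now 7 = byte 0 bit 7; 49 bits remain
Read 3: bits[7:13] width=6 -> value=39 (bin 100111); offset now 13 = byte 1 bit 5; 43 bits remain
Read 4: bits[13:25] width=12 -> value=3260 (bin 110010111100); offset now 25 = byte 3 bit 1; 31 bits remain
Read 5: bits[25:34] width=9 -> value=373 (bin 101110101); offset now 34 = byte 4 bit 2; 22 bits remain
Read 6: bits[34:38] width=4 -> value=15 (bin 1111); offset now 38 = byte 4 bit 6; 18 bits remain

Answer: 4 6 15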